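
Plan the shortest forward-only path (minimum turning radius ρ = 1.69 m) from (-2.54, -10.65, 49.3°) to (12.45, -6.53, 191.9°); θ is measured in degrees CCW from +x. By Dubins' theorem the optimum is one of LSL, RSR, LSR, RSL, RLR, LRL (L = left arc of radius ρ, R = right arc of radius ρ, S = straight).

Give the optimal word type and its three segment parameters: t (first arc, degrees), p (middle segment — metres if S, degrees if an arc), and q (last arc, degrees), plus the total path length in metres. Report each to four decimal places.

RSL: t = 48.5335°, p = 14.1037 m, q = 191.1335°, L = 21.1729 m

Let ψ = atan2(Δy, Δx) = atan2(4.12, 14.99) = 15.3683° be the start→goal bearing.
Normalize: d = |goal − start| / ρ = 15.545884/1.69 = 9.198748, α = (θ_start − ψ) mod 360° = 33.9317° = 0.592221 rad, β = (θ_goal − ψ) mod 360° = 176.5317° = 3.081060 rad.
Common terms: sin α = 0.558205, cos α = 0.829703, sin β = 0.060496, cos β = -0.998168, cos(α−β) = -0.794415, d² = 84.616960. Work in radians in the unit-radius frame; every candidate has L = ρ·(t + p + q).
LSL: p² = 2 + d² − 2cos(α−β) + 2d(sin α − sin β) = 97.362395; p = √p² = 9.867238; φ = atan2(cos β − cos α, d + sin α − sin β) = -0.186323 rad; t = (φ − α) mod 2π = 5.504642 rad, q = (β − φ) mod 2π = 3.267383 rad → L = 1.69·(5.504642 + 9.867238 + 3.267383) = 1.69·18.639263 = 31.500355 m
RSR: p² = 2 + d² − 2cos(α−β) + 2d(sin β − sin α) = 79.049184; p = √p² = 8.890961; φ = atan2(cos α − cos β, d − sin α + sin β) = 0.207064 rad; t = (α − φ) mod 2π = 0.385157 rad, q = (φ − β) mod 2π = 3.409189 rad → L = 1.69·(0.385157 + 8.890961 + 3.409189) = 1.69·12.685307 = 21.438168 m
LSR: p² = d² − 2 + 2cos(α−β) + 2d(sin α + sin β) = 92.410669; p = √p² = 9.613047; φ = atan2(−cos α − cos β, d + sin α + sin β) − atan2(−2, p) = 0.222282 rad; t = (φ − α) mod 2π = 5.913247 rad, q = (φ − β) mod 2π = 3.424408 rad → L = 1.69·(5.913247 + 9.613047 + 3.424408) = 1.69·18.950702 = 32.026686 m
RSL: p² = d² − 2 + 2cos(α−β) − 2d(sin α + sin β) = 69.645593; p = √p² = 8.345394; φ = atan2(cos α + cos β, d − sin α − sin β) − atan2(2, p) = -0.254849 rad; t = (α − φ) mod 2π = 0.847070 rad, q = (β − φ) mod 2π = 3.335909 rad → L = 1.69·(0.847070 + 8.345394 + 3.335909) = 1.69·12.528372 = 21.172949 m
RLR: c = (6 − d² + 2cos(α−β) + 2d(sin α − sin β))/8 = -8.881148, |c| > 1 → infeasible
LRL: c = (6 − d² + 2cos(α−β) − 2d(sin α − sin β))/8 = -11.170299, |c| > 1 → infeasible
Shortest: RSL with L = 21.172949 m ≈ 21.1729 m
Convert RSL to answer units (arcs ×180/π): t = 0.847070·180/π = 48.5335°, p = ρ·p = 1.69·8.345394 = 14.1037 m, q = 3.335909·180/π = 191.1335°, L = 21.1729 m.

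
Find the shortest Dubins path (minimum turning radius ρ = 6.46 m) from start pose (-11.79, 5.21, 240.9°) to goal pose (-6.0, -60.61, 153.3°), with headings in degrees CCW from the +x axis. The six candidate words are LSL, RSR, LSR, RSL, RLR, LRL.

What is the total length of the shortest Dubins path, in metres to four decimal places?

75.5896 m

Let ψ = atan2(Δy, Δx) = atan2(-65.82, 5.79) = -84.9728° be the start→goal bearing.
Normalize: d = |goal − start| / ρ = 66.074174/6.46 = 10.228200, α = (θ_start − ψ) mod 360° = 325.8728° = 5.687553 rad, β = (θ_goal − ψ) mod 360° = 238.2728° = 4.158645 rad.
Common terms: sin α = -0.561032, cos α = 0.827794, sin β = -0.850561, cos β = -0.525876, cos(α−β) = 0.041876, d² = 104.616082. Work in radians in the unit-radius frame; every candidate has L = ρ·(t + p + q).
LSL: p² = 2 + d² − 2cos(α−β) + 2d(sin α − sin β) = 112.455059; p = √p² = 10.604483; φ = atan2(cos β − cos α, d + sin α − sin β) = -0.128000 rad; t = (φ − α) mod 2π = 0.467632 rad, q = (β − φ) mod 2π = 4.286645 rad → L = 6.46·(0.467632 + 10.604483 + 4.286645) = 6.46·15.358760 = 99.217589 m
RSR: p² = 2 + d² − 2cos(α−β) + 2d(sin β − sin α) = 100.609603; p = √p² = 10.030434; φ = atan2(cos α − cos β, d − sin α + sin β) = 0.135369 rad; t = (α − φ) mod 2π = 5.552184 rad, q = (φ − β) mod 2π = 2.259910 rad → L = 6.46·(5.552184 + 10.030434 + 2.259910) = 6.46·17.842528 = 115.262728 m
LSR: p² = d² − 2 + 2cos(α−β) + 2d(sin α + sin β) = 73.823709; p = √p² = 8.592072; φ = atan2(−cos α − cos β, d + sin α + sin β) − atan2(−2, p) = 0.194469 rad; t = (φ − α) mod 2π = 0.790101 rad, q = (φ − β) mod 2π = 2.319010 rad → L = 6.46·(0.790101 + 8.592072 + 2.319010) = 6.46·11.701184 = 75.589647 m
RSL: p² = d² − 2 + 2cos(α−β) − 2d(sin α + sin β) = 131.575959; p = √p² = 11.470656; φ = atan2(cos α + cos β, d − sin α − sin β) − atan2(2, p) = -0.146690 rad; t = (α − φ) mod 2π = 5.834243 rad, q = (β − φ) mod 2π = 4.305335 rad → L = 6.46·(5.834243 + 11.470656 + 4.305335) = 6.46·21.610234 = 139.602113 m
RLR: c = (6 − d² + 2cos(α−β) + 2d(sin α − sin β))/8 = -11.576200, |c| > 1 → infeasible
LRL: c = (6 − d² + 2cos(α−β) − 2d(sin α − sin β))/8 = -13.056882, |c| > 1 → infeasible
Shortest: LSR with L = 75.589647 m ≈ 75.5896 m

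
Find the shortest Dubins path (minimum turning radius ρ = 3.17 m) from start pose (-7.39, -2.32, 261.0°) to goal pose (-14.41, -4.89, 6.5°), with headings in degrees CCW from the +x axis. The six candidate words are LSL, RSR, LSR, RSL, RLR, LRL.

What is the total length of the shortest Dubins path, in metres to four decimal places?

21.2288 m

Let ψ = atan2(Δy, Δx) = atan2(-2.57, -7.02) = -159.8925° be the start→goal bearing.
Normalize: d = |goal − start| / ρ = 7.475647/3.17 = 2.358248, α = (θ_start − ψ) mod 360° = 60.8925° = 1.062774 rad, β = (θ_goal − ψ) mod 360° = 166.3925° = 2.904097 rad.
Common terms: sin α = 0.873708, cos α = 0.486450, sin β = 0.235270, cos β = -0.971930, cos(α−β) = -0.267238, d² = 5.561335. Work in radians in the unit-radius frame; every candidate has L = ρ·(t + p + q).
LSL: p² = 2 + d² − 2cos(α−β) + 2d(sin α − sin β) = 11.107006; p = √p² = 3.332717; φ = atan2(cos β − cos α, d + sin α − sin β) = -0.452922 rad; t = (φ − α) mod 2π = 4.767489 rad, q = (β − φ) mod 2π = 3.357019 rad → L = 3.17·(4.767489 + 3.332717 + 3.357019) = 3.17·11.457225 = 36.319404 m
RSR: p² = 2 + d² − 2cos(α−β) + 2d(sin β − sin α) = 5.084618; p = √p² = 2.254910; φ = atan2(cos α − cos β, d − sin α + sin β) = 0.703326 rad; t = (α − φ) mod 2π = 0.359449 rad, q = (φ − β) mod 2π = 4.082414 rad → L = 3.17·(0.359449 + 2.254910 + 4.082414) = 3.17·6.696773 = 21.228769 m
LSR: p² = d² − 2 + 2cos(α−β) + 2d(sin α + sin β) = 8.257350; p = √p² = 2.873560; φ = atan2(−cos α − cos β, d + sin α + sin β) − atan2(−2, p) = 0.747152 rad; t = (φ − α) mod 2π = 5.967563 rad, q = (φ − β) mod 2π = 4.126241 rad → L = 3.17·(5.967563 + 2.873560 + 4.126241) = 3.17·12.967364 = 41.106545 m
RSL: p² = d² − 2 + 2cos(α−β) − 2d(sin α + sin β) = -2.203633 < 0 → infeasible
RLR: c = (6 − d² + 2cos(α−β) + 2d(sin α − sin β))/8 = 0.364423; p = 2π − arccos c = 5.085402 rad; φ = atan2(cos α − cos β, d − sin α + sin β) = 0.703326 rad; t = (α − φ + p/2) mod 2π = 2.902150 rad, q = (α − β − t + p) mod 2π = 0.341930 rad → L = 3.17·(2.902150 + 5.085402 + 0.341930) = 3.17·8.329481 = 26.404456 m
LRL: c = (6 − d² + 2cos(α−β) − 2d(sin α − sin β))/8 = -0.388376; p = 2π − arccos c = 4.313521 rad; φ = atan2(cos β − cos α, d + sin α − sin β) = -0.452922 rad; t = (φ − α + p/2) mod 2π = 0.641064 rad, q = (β − α − t + p) mod 2π = 5.513779 rad → L = 3.17·(0.641064 + 4.313521 + 5.513779) = 3.17·10.468364 = 33.184713 m
Shortest: RSR with L = 21.228769 m ≈ 21.2288 m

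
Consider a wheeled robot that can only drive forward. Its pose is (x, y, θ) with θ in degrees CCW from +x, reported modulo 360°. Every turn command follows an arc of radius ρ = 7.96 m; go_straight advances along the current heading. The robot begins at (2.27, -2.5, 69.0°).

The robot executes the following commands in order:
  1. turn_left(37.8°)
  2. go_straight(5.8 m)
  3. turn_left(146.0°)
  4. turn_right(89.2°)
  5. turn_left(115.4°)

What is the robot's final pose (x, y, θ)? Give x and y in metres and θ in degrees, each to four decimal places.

(-34.4026, -5.9048, 279.0000°)

set_pose: (x, y, θ) = (2.2700, -2.5000, 69.0000°), ρ = 7.96
turn_left(37.8°): centre at ρ to the left, rotate +37.8° → (2.4590, 2.6533, 106.8000°)
go_straight(5.8): x += 5.8·cos θ, y += 5.8·sin θ → (0.7826, 8.2058, 106.8000°)
turn_left(146.0°): centre at ρ to the left, rotate +146.0° → (-14.4417, 8.2589, 252.8000°)
turn_right(89.2°): centre at ρ to the right, rotate −89.2° → (-24.2932, 2.9766, 163.6000°)
turn_left(115.4°): centre at ρ to the left, rotate +115.4° → (-34.4026, -5.9048, 279.0000°)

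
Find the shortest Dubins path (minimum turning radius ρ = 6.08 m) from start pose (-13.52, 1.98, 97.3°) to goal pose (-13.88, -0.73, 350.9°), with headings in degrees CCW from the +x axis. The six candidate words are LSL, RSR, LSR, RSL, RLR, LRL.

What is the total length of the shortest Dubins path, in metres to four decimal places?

Let ψ = atan2(Δy, Δx) = atan2(-2.71, -0.36) = -97.5669° be the start→goal bearing.
Normalize: d = |goal − start| / ρ = 2.733807/6.08 = 0.449639, α = (θ_start − ψ) mod 360° = 194.8669° = 3.401070 rad, β = (θ_goal − ψ) mod 360° = 88.4669° = 1.544039 rad.
Common terms: sin α = -0.256575, cos α = -0.966524, sin β = 0.999642, cos β = 0.026754, cos(α−β) = -0.282341, d² = 0.202175. Work in radians in the unit-radius frame; every candidate has L = ρ·(t + p + q).
LSL: p² = 2 + d² − 2cos(α−β) + 2d(sin α − sin β) = 1.637169; p = √p² = 1.279519; φ = atan2(cos β − cos α, d + sin α − sin β) = 2.252834 rad; t = (φ − α) mod 2π = 5.134949 rad, q = (β − φ) mod 2π = 5.574391 rad → L = 6.08·(5.134949 + 1.279519 + 5.574391) = 6.08·11.988859 = 72.892265 m
RSR: p² = 2 + d² − 2cos(α−β) + 2d(sin β − sin α) = 3.896548; p = √p² = 1.973967; φ = atan2(cos α − cos β, d − sin α + sin β) = -0.527285 rad; t = (α − φ) mod 2π = 3.928354 rad, q = (φ − β) mod 2π = 4.211861 rad → L = 6.08·(3.928354 + 1.973967 + 4.211861) = 6.08·10.114183 = 61.494233 m
LSR: p² = d² − 2 + 2cos(α−β) + 2d(sin α + sin β) = -1.694283 < 0 → infeasible
RSL: p² = d² − 2 + 2cos(α−β) − 2d(sin α + sin β) = -3.030732 < 0 → infeasible
RLR: c = (6 − d² + 2cos(α−β) + 2d(sin α − sin β))/8 = 0.512932; p = 2π − arccos c = 5.250985 rad; φ = atan2(cos α − cos β, d − sin α + sin β) = -0.527285 rad; t = (α − φ + p/2) mod 2π = 0.270662 rad, q = (α − β − t + p) mod 2π = 0.554169 rad → L = 6.08·(0.270662 + 5.250985 + 0.554169) = 6.08·6.075816 = 36.940959 m
LRL: c = (6 − d² + 2cos(α−β) − 2d(sin α − sin β))/8 = 0.795354; p = 2π − arccos c = 5.631980 rad; φ = atan2(cos β − cos α, d + sin α − sin β) = 2.252834 rad; t = (φ − α + p/2) mod 2π = 1.667754 rad, q = (β − α − t + p) mod 2π = 2.107196 rad → L = 6.08·(1.667754 + 5.631980 + 2.107196) = 6.08·9.406930 = 57.194134 m
Shortest: RLR with L = 36.940959 m ≈ 36.9410 m

36.9410 m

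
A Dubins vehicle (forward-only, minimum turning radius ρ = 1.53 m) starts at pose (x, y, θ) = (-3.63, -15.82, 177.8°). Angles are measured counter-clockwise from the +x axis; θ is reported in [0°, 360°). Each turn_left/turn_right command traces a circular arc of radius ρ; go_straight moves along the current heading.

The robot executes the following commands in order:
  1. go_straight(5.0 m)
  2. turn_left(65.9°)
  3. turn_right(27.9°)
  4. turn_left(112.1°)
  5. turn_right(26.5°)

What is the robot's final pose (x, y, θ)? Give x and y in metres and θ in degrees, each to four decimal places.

(-9.9585, -20.0780, 301.4000°)

set_pose: (x, y, θ) = (-3.6300, -15.8200, 177.8000°), ρ = 1.53
go_straight(5.0): x += 5.0·cos θ, y += 5.0·sin θ → (-8.6263, -15.6281, 177.8000°)
turn_left(65.9°): centre at ρ to the left, rotate +65.9° → (-10.0567, -16.4790, 243.7000°)
turn_right(27.9°): centre at ρ to the right, rotate −27.9° → (-10.5333, -17.0421, 215.8000°)
turn_left(112.1°): centre at ρ to the left, rotate +112.1° → (-10.4514, -19.5791, 327.9000°)
turn_right(26.5°): centre at ρ to the right, rotate −26.5° → (-9.9585, -20.0780, 301.4000°)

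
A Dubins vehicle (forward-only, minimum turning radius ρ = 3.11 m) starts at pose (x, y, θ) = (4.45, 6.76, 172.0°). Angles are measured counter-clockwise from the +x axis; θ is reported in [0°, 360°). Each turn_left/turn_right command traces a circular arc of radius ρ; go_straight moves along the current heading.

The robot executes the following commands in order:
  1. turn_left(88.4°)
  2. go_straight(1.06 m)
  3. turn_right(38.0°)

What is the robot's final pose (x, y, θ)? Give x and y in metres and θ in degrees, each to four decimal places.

(-0.1954, 1.3758, 222.4000°)

set_pose: (x, y, θ) = (4.4500, 6.7600, 172.0000°), ρ = 3.11
turn_left(88.4°): centre at ρ to the left, rotate +88.4° → (0.9507, 4.1989, 260.4000°)
go_straight(1.06): x += 1.06·cos θ, y += 1.06·sin θ → (0.7739, 3.1538, 260.4000°)
turn_right(38.0°): centre at ρ to the right, rotate −38.0° → (-0.1954, 1.3758, 222.4000°)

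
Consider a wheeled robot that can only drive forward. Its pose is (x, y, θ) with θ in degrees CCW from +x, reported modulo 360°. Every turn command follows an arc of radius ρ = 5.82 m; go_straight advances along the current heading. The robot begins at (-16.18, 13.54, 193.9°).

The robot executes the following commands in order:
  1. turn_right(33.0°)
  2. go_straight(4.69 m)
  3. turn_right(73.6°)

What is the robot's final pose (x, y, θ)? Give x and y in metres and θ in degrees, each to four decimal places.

(-27.8235, 20.9984, 87.3000°)

set_pose: (x, y, θ) = (-16.1800, 13.5400, 193.9000°), ρ = 5.82
turn_right(33.0°): centre at ρ to the right, rotate −33.0° → (-19.4825, 13.6900, 160.9000°)
go_straight(4.69): x += 4.69·cos θ, y += 4.69·sin θ → (-23.9143, 15.2246, 160.9000°)
turn_right(73.6°): centre at ρ to the right, rotate −73.6° → (-27.8235, 20.9984, 87.3000°)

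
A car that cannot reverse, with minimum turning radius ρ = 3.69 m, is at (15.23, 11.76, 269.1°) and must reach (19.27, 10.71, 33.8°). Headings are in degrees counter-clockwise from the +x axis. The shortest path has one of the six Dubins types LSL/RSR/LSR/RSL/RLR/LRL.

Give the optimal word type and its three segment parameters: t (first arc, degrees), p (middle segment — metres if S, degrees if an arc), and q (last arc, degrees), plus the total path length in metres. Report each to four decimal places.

RLR: t = 66.1070°, p = 267.7962°, q = 76.9892°, L = 26.4626 m

Let ψ = atan2(Δy, Δx) = atan2(-1.05, 4.04) = -14.5689° be the start→goal bearing.
Normalize: d = |goal − start| / ρ = 4.174218/3.69 = 1.131225, α = (θ_start − ψ) mod 360° = 283.6689° = 4.950956 rad, β = (θ_goal − ψ) mod 360° = 48.3689° = 0.844197 rad.
Common terms: sin α = -0.971678, cos α = 0.236311, sin β = 0.747438, cos β = 0.664332, cos(α−β) = -0.569280, d² = 1.279669. Work in radians in the unit-radius frame; every candidate has L = ρ·(t + p + q).
LSL: p² = 2 + d² − 2cos(α−β) + 2d(sin α − sin β) = 0.528818; p = √p² = 0.727198; φ = atan2(cos β − cos α, d + sin α − sin β) = 2.512280 rad; t = (φ − α) mod 2π = 3.844509 rad, q = (β − φ) mod 2π = 4.615102 rad → L = 3.69·(3.844509 + 0.727198 + 4.615102) = 3.69·9.186809 = 33.899326 m
RSR: p² = 2 + d² − 2cos(α−β) + 2d(sin β − sin α) = 8.307638; p = √p² = 2.882297; φ = atan2(cos α − cos β, d − sin α + sin β) = -0.149051 rad; t = (α − φ) mod 2π = 5.100008 rad, q = (φ − β) mod 2π = 5.289937 rad → L = 3.69·(5.100008 + 2.882297 + 5.289937) = 3.69·13.272242 = 48.974575 m
LSR: p² = d² − 2 + 2cos(α−β) + 2d(sin α + sin β) = -2.366221 < 0 → infeasible
RSL: p² = d² − 2 + 2cos(α−β) − 2d(sin α + sin β) = -1.351559 < 0 → infeasible
RLR: c = (6 − d² + 2cos(α−β) + 2d(sin α − sin β))/8 = -0.038455; p = 2π − arccos c = 4.673925 rad; φ = atan2(cos α − cos β, d − sin α + sin β) = -0.149051 rad; t = (α − φ + p/2) mod 2π = 1.153785 rad, q = (α − β − t + p) mod 2π = 1.343714 rad → L = 3.69·(1.153785 + 4.673925 + 1.343714) = 3.69·7.171424 = 26.462554 m
LRL: c = (6 − d² + 2cos(α−β) − 2d(sin α − sin β))/8 = 0.933898; p = 2π − arccos c = 5.917553 rad; φ = atan2(cos β − cos α, d + sin α − sin β) = 2.512280 rad; t = (φ − α + p/2) mod 2π = 0.520100 rad, q = (β − α − t + p) mod 2π = 1.290693 rad → L = 3.69·(0.520100 + 5.917553 + 1.290693) = 3.69·7.728346 = 28.517596 m
Shortest: RLR with L = 26.462554 m ≈ 26.4626 m
Convert RLR to answer units (arcs ×180/π): t = 1.153785·180/π = 66.1070°, p = 4.673925·180/π = 267.7962°, q = 1.343714·180/π = 76.9892°, L = 26.4626 m.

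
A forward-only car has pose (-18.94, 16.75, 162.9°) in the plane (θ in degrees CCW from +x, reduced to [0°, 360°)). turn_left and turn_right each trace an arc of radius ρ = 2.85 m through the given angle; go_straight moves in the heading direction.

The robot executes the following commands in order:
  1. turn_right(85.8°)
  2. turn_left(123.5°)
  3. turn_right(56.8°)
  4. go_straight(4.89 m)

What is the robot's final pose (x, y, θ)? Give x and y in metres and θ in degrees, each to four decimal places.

(-31.2929, 26.6703, 143.8000°)

set_pose: (x, y, θ) = (-18.9400, 16.7500, 162.9000°), ρ = 2.85
turn_right(85.8°): centre at ρ to the right, rotate −85.8° → (-20.8801, 20.1103, 77.1000°)
turn_left(123.5°): centre at ρ to the left, rotate +123.5° → (-24.6609, 23.4143, 200.6000°)
turn_right(56.8°): centre at ρ to the right, rotate −56.8° → (-27.3468, 23.7822, 143.8000°)
go_straight(4.89): x += 4.89·cos θ, y += 4.89·sin θ → (-31.2929, 26.6703, 143.8000°)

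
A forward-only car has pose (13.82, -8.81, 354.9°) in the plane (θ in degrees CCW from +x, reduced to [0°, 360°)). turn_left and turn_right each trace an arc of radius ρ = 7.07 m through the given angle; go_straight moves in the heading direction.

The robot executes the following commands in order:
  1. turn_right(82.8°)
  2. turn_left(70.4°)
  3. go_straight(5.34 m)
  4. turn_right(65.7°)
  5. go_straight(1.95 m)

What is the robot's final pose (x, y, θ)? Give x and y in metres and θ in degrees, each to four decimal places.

(35.4140, -31.5244, 276.8000°)

set_pose: (x, y, θ) = (13.8200, -8.8100, 354.9000°), ρ = 7.07
turn_right(82.8°): centre at ρ to the right, rotate −82.8° → (20.2568, -15.5929, 272.1000°)
turn_left(70.4°): centre at ρ to the left, rotate +70.4° → (25.1960, -22.0766, 342.5000°)
go_straight(5.34): x += 5.34·cos θ, y += 5.34·sin θ → (30.2889, -23.6824, 342.5000°)
turn_right(65.7°): centre at ρ to the right, rotate −65.7° → (35.1832, -29.5881, 276.8000°)
go_straight(1.95): x += 1.95·cos θ, y += 1.95·sin θ → (35.4140, -31.5244, 276.8000°)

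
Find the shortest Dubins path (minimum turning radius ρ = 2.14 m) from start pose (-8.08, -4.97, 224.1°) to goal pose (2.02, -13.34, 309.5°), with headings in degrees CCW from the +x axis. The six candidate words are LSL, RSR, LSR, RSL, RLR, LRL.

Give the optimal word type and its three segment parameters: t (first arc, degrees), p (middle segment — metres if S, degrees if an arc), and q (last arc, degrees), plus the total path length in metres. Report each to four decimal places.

Let ψ = atan2(Δy, Δx) = atan2(-8.37, 10.10) = -39.6490° be the start→goal bearing.
Normalize: d = |goal − start| / ρ = 13.117427/2.14 = 6.129639, α = (θ_start − ψ) mod 360° = 263.7490° = 4.603288 rad, β = (θ_goal − ψ) mod 360° = 349.1490° = 6.093799 rad.
Common terms: sin α = -0.994054, cos α = -0.108885, sin β = -0.188256, cos β = 0.982120, cos(α−β) = 0.080199, d² = 37.572474. Work in radians in the unit-radius frame; every candidate has L = ρ·(t + p + q).
LSL: p² = 2 + d² − 2cos(α−β) + 2d(sin α − sin β) = 29.533568; p = √p² = 5.434480; φ = atan2(cos β − cos α, d + sin α − sin β) = 0.202130 rad; t = (φ − α) mod 2π = 1.882027 rad, q = (β − φ) mod 2π = 5.891670 rad → L = 2.14·(1.882027 + 5.434480 + 5.891670) = 2.14·13.208176 = 28.265497 m
RSR: p² = 2 + d² − 2cos(α−β) + 2d(sin β − sin α) = 49.290583; p = √p² = 7.020725; φ = atan2(cos α − cos β, d − sin α + sin β) = -0.156030 rad; t = (α − φ) mod 2π = 4.759318 rad, q = (φ − β) mod 2π = 0.033356 rad → L = 2.14·(4.759318 + 7.020725 + 0.033356) = 2.14·11.813399 = 25.280675 m
LSR: p² = d² − 2 + 2cos(α−β) + 2d(sin α + sin β) = 21.238600; p = √p² = 4.608536; φ = atan2(−cos α − cos β, d + sin α + sin β) − atan2(−2, p) = 0.234743 rad; t = (φ − α) mod 2π = 1.914640 rad, q = (φ − β) mod 2π = 0.424129 rad → L = 2.14·(1.914640 + 4.608536 + 0.424129) = 2.14·6.947305 = 14.867232 m
RSL: p² = d² − 2 + 2cos(α−β) − 2d(sin α + sin β) = 50.227142; p = √p² = 7.087111; φ = atan2(cos α + cos β, d − sin α − sin β) − atan2(2, p) = -0.156187 rad; t = (α − φ) mod 2π = 4.759475 rad, q = (β − φ) mod 2π = 6.249986 rad → L = 2.14·(4.759475 + 7.087111 + 6.249986) = 2.14·18.096572 = 38.726665 m
RLR: c = (6 − d² + 2cos(α−β) + 2d(sin α − sin β))/8 = -5.161323, |c| > 1 → infeasible
LRL: c = (6 − d² + 2cos(α−β) − 2d(sin α − sin β))/8 = -2.691696, |c| > 1 → infeasible
Shortest: LSR with L = 14.867232 m ≈ 14.8672 m
Convert LSR to answer units (arcs ×180/π): t = 1.914640·180/π = 109.7008°, p = ρ·p = 2.14·4.608536 = 9.8623 m, q = 0.424129·180/π = 24.3008°, L = 14.8672 m.

LSR: t = 109.7008°, p = 9.8623 m, q = 24.3008°, L = 14.8672 m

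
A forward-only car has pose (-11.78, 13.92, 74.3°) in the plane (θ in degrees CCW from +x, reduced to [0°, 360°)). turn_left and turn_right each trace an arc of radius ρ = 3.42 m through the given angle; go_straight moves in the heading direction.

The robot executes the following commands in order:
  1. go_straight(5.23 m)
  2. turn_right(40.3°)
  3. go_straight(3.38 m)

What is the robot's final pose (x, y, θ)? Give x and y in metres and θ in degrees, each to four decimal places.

(-6.1826, 22.7548, 34.0000°)

set_pose: (x, y, θ) = (-11.7800, 13.9200, 74.3000°), ρ = 3.42
go_straight(5.23): x += 5.23·cos θ, y += 5.23·sin θ → (-10.3648, 18.9549, 74.3000°)
turn_right(40.3°): centre at ρ to the right, rotate −40.3° → (-8.9848, 20.8647, 34.0000°)
go_straight(3.38): x += 3.38·cos θ, y += 3.38·sin θ → (-6.1826, 22.7548, 34.0000°)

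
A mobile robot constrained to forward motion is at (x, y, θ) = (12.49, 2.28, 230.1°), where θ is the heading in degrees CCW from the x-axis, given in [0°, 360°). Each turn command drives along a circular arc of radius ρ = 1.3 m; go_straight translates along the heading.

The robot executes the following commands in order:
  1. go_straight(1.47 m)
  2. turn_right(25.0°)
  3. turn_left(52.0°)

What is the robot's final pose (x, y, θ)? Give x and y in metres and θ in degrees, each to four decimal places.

set_pose: (x, y, θ) = (12.4900, 2.2800, 230.1000°), ρ = 1.3
go_straight(1.47): x += 1.47·cos θ, y += 1.47·sin θ → (11.5471, 1.1523, 230.1000°)
turn_right(25.0°): centre at ρ to the right, rotate −25.0° → (11.1012, 0.8089, 205.1000°)
turn_left(52.0°): centre at ρ to the left, rotate +52.0° → (10.3855, -0.0781, 257.1000°)

(10.3855, -0.0781, 257.1000°)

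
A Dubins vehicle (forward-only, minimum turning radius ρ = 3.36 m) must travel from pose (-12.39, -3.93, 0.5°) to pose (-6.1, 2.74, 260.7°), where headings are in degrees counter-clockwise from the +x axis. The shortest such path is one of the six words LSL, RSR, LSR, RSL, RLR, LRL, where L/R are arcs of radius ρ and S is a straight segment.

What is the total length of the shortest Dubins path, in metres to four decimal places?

Let ψ = atan2(Δy, Δx) = atan2(6.67, 6.29) = 46.6795° be the start→goal bearing.
Normalize: d = |goal − start| / ρ = 9.168042/3.36 = 2.728584, α = (θ_start − ψ) mod 360° = 313.8205° = 5.477201 rad, β = (θ_goal − ψ) mod 360° = 214.0205° = 3.735363 rad.
Common terms: sin α = -0.721512, cos α = 0.692402, sin β = -0.559490, cos β = -0.828837, cos(α−β) = -0.170209, d² = 7.445171. Work in radians in the unit-radius frame; every candidate has L = ρ·(t + p + q).
LSL: p² = 2 + d² − 2cos(α−β) + 2d(sin α − sin β) = 8.901405; p = √p² = 2.983522; φ = atan2(cos β − cos α, d + sin α − sin β) = -0.535046 rad; t = (φ − α) mod 2π = 0.270939 rad, q = (β − φ) mod 2π = 4.270408 rad → L = 3.36·(0.270939 + 2.983522 + 4.270408) = 3.36·7.524869 = 25.283559 m
RSR: p² = 2 + d² − 2cos(α−β) + 2d(sin β − sin α) = 10.669775; p = √p² = 3.266462; φ = atan2(cos α − cos β, d − sin α + sin β) = 0.484442 rad; t = (α − φ) mod 2π = 4.992759 rad, q = (φ − β) mod 2π = 3.032265 rad → L = 3.36·(4.992759 + 3.266462 + 3.032265) = 3.36·11.291486 = 37.939393 m
LSR: p² = d² − 2 + 2cos(α−β) + 2d(sin α + sin β) = -1.885892 < 0 → infeasible
RSL: p² = d² − 2 + 2cos(α−β) − 2d(sin α + sin β) = 12.095395; p = √p² = 3.477843; φ = atan2(cos α + cos β, d − sin α − sin β) − atan2(2, p) = -0.555900 rad; t = (α − φ) mod 2π = 6.033102 rad, q = (β − φ) mod 2π = 4.291263 rad → L = 3.36·(6.033102 + 3.477843 + 4.291263) = 3.36·13.802208 = 46.375419 m
RLR: c = (6 − d² + 2cos(α−β) + 2d(sin α − sin β))/8 = -0.333722; p = 2π − arccos c = 4.372140 rad; φ = atan2(cos α − cos β, d − sin α + sin β) = 0.484442 rad; t = (α − φ + p/2) mod 2π = 0.895644 rad, q = (α − β − t + p) mod 2π = 5.218335 rad → L = 3.36·(0.895644 + 4.372140 + 5.218335) = 3.36·10.486118 = 35.233358 m
LRL: c = (6 − d² + 2cos(α−β) − 2d(sin α − sin β))/8 = -0.112676; p = 2π − arccos c = 4.599474 rad; φ = atan2(cos β − cos α, d + sin α − sin β) = -0.535046 rad; t = (φ − α + p/2) mod 2π = 2.570675 rad, q = (β − α − t + p) mod 2π = 0.286960 rad → L = 3.36·(2.570675 + 4.599474 + 0.286960) = 3.36·7.457109 = 25.055885 m
Shortest: LRL with L = 25.055885 m ≈ 25.0559 m

25.0559 m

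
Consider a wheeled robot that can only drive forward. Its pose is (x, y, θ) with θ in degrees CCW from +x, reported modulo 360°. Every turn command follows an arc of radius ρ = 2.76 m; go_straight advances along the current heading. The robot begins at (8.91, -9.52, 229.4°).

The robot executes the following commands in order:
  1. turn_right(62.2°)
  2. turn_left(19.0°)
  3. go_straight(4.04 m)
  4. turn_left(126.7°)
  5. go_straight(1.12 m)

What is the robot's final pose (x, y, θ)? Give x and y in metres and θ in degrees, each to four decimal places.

set_pose: (x, y, θ) = (8.9100, -9.5200, 229.4000°), ρ = 2.76
turn_right(62.2°): centre at ρ to the right, rotate −62.2° → (6.2029, -10.4153, 167.2000°)
turn_left(19.0°): centre at ρ to the left, rotate +19.0° → (5.2934, -10.3628, 186.2000°)
go_straight(4.04): x += 4.04·cos θ, y += 4.04·sin θ → (1.2770, -10.7991, 186.2000°)
turn_left(126.7°): centre at ρ to the left, rotate +126.7° → (-0.4467, -15.4218, 312.9000°)
go_straight(1.12): x += 1.12·cos θ, y += 1.12·sin θ → (0.3157, -16.2422, 312.9000°)

(0.3157, -16.2422, 312.9000°)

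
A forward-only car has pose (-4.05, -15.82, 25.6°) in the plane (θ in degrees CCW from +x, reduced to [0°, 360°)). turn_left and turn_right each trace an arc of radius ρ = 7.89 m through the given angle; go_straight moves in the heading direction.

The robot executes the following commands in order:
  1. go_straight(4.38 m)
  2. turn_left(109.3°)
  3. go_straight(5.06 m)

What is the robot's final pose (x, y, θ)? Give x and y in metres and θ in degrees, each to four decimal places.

(-1.4920, 2.3415, 134.9000°)

set_pose: (x, y, θ) = (-4.0500, -15.8200, 25.6000°), ρ = 7.89
go_straight(4.38): x += 4.38·cos θ, y += 4.38·sin θ → (-0.1000, -13.9275, 25.6000°)
turn_left(109.3°): centre at ρ to the left, rotate +109.3° → (2.0797, -1.2427, 134.9000°)
go_straight(5.06): x += 5.06·cos θ, y += 5.06·sin θ → (-1.4920, 2.3415, 134.9000°)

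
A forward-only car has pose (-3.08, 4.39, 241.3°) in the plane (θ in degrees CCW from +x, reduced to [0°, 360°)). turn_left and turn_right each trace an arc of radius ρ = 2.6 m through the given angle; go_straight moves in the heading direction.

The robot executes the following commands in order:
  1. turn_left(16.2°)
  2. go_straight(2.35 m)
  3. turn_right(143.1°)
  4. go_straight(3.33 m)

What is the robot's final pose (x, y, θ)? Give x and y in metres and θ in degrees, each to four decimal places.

set_pose: (x, y, θ) = (-3.0800, 4.3900, 241.3000°), ρ = 2.6
turn_left(16.2°): centre at ρ to the left, rotate +16.2° → (-3.3378, 3.7042, 257.5000°)
go_straight(2.35): x += 2.35·cos θ, y += 2.35·sin θ → (-3.8464, 1.4099, 257.5000°)
turn_right(143.1°): centre at ρ to the right, rotate −143.1° → (-8.7526, 0.8985, 114.4000°)
go_straight(3.33): x += 3.33·cos θ, y += 3.33·sin θ → (-10.1282, 3.9311, 114.4000°)

(-10.1282, 3.9311, 114.4000°)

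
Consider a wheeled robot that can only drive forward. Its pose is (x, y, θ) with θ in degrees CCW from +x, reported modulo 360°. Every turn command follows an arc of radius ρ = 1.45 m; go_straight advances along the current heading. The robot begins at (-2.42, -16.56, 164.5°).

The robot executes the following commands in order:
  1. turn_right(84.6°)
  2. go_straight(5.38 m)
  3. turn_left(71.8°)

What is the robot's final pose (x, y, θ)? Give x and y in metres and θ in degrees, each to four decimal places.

set_pose: (x, y, θ) = (-2.4200, -16.5600, 164.5000°), ρ = 1.45
turn_right(84.6°): centre at ρ to the right, rotate −84.6° → (-3.4600, -14.9085, 79.9000°)
go_straight(5.38): x += 5.38·cos θ, y += 5.38·sin θ → (-2.5166, -9.6118, 79.9000°)
turn_left(71.8°): centre at ρ to the left, rotate +71.8° → (-3.2567, -8.0809, 151.7000°)

(-3.2567, -8.0809, 151.7000°)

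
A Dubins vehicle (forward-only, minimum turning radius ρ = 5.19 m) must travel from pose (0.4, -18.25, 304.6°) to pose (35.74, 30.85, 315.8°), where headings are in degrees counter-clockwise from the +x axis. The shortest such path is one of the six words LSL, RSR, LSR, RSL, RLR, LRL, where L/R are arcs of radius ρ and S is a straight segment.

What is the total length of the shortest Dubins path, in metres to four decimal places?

70.9733 m

Let ψ = atan2(Δy, Δx) = atan2(49.10, 35.34) = 54.2553° be the start→goal bearing.
Normalize: d = |goal − start| / ρ = 60.495666/5.19 = 11.656198, α = (θ_start − ψ) mod 360° = 250.3447° = 4.369339 rad, β = (θ_goal − ψ) mod 360° = 261.5447° = 4.564816 rad.
Common terms: sin α = -0.941733, cos α = -0.336361, sin β = -0.989131, cos β = -0.147038, cos(α−β) = 0.980955, d² = 135.866944. Work in radians in the unit-radius frame; every candidate has L = ρ·(t + p + q).
LSL: p² = 2 + d² − 2cos(α−β) + 2d(sin α − sin β) = 137.009989; p = √p² = 11.705127; φ = atan2(cos β − cos α, d + sin α − sin β) = 0.016175 rad; t = (φ − α) mod 2π = 1.930022 rad, q = (β − φ) mod 2π = 4.548640 rad → L = 5.19·(1.930022 + 11.705127 + 4.548640) = 5.19·18.183789 = 94.373864 m
RSR: p² = 2 + d² − 2cos(α−β) + 2d(sin β − sin α) = 134.800079; p = √p² = 11.610344; φ = atan2(cos α − cos β, d − sin α + sin β) = -0.016307 rad; t = (α − φ) mod 2π = 4.385646 rad, q = (φ − β) mod 2π = 1.702063 rad → L = 5.19·(4.385646 + 11.610344 + 1.702063) = 5.19·17.698052 = 91.852890 m
LSR: p² = d² − 2 + 2cos(α−β) + 2d(sin α + sin β) = 90.815794; p = √p² = 9.529732; φ = atan2(−cos α − cos β, d + sin α + sin β) − atan2(−2, p) = 0.256532 rad; t = (φ − α) mod 2π = 2.170378 rad, q = (φ − β) mod 2π = 1.974901 rad → L = 5.19·(2.170378 + 9.529732 + 1.974901) = 5.19·13.675012 = 70.973310 m
RSL: p² = d² − 2 + 2cos(α−β) − 2d(sin α + sin β) = 180.841915; p = √p² = 13.447748; φ = atan2(cos α + cos β, d − sin α − sin β) − atan2(2, p) = -0.183205 rad; t = (α − φ) mod 2π = 4.552543 rad, q = (β − φ) mod 2π = 4.748020 rad → L = 5.19·(4.552543 + 13.447748 + 4.748020) = 5.19·22.748311 = 118.063733 m
RLR: c = (6 − d² + 2cos(α−β) + 2d(sin α − sin β))/8 = -15.850010, |c| > 1 → infeasible
LRL: c = (6 − d² + 2cos(α−β) − 2d(sin α − sin β))/8 = -16.126249, |c| > 1 → infeasible
Shortest: LSR with L = 70.973310 m ≈ 70.9733 m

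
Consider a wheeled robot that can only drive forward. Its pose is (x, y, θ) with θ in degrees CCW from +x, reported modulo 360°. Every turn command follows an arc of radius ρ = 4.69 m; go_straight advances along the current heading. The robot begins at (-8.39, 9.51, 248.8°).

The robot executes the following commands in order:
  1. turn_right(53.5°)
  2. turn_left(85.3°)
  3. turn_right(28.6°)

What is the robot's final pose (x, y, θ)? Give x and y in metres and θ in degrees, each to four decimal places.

set_pose: (x, y, θ) = (-8.3900, 9.5100, 248.8000°), ρ = 4.69
turn_right(53.5°): centre at ρ to the right, rotate −53.5° → (-11.5250, 6.6822, 195.3000°)
turn_left(85.3°): centre at ρ to the left, rotate +85.3° → (-14.8974, 1.2957, 280.6000°)
turn_right(28.6°): centre at ρ to the right, rotate −28.6° → (-15.0469, -1.0163, 252.0000°)

(-15.0469, -1.0163, 252.0000°)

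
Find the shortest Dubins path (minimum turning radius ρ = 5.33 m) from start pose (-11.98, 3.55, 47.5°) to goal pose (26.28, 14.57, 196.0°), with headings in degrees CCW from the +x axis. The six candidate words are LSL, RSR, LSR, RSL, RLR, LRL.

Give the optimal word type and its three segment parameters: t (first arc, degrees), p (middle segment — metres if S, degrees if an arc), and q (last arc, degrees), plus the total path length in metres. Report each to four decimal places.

Let ψ = atan2(Δy, Δx) = atan2(11.02, 38.26) = 16.0679° be the start→goal bearing.
Normalize: d = |goal − start| / ρ = 39.815424/5.33 = 7.470061, α = (θ_start − ψ) mod 360° = 31.4321° = 0.548593 rad, β = (θ_goal − ψ) mod 360° = 179.9321° = 3.140407 rad.
Common terms: sin α = 0.521487, cos α = 0.853259, sin β = 0.001186, cos β = -0.999999, cos(α−β) = -0.852640, d² = 55.801809. Work in radians in the unit-radius frame; every candidate has L = ρ·(t + p + q).
LSL: p² = 2 + d² − 2cos(α−β) + 2d(sin α − sin β) = 67.280450; p = √p² = 8.202466; φ = atan2(cos β − cos α, d + sin α − sin β) = -0.227907 rad; t = (φ − α) mod 2π = 5.506685 rad, q = (β − φ) mod 2π = 3.368314 rad → L = 5.33·(5.506685 + 8.202466 + 3.368314) = 5.33·17.077465 = 91.022890 m
RSR: p² = 2 + d² − 2cos(α−β) + 2d(sin β − sin α) = 51.733728; p = √p² = 7.192616; φ = atan2(cos α − cos β, d − sin α + sin β) = 0.260601 rad; t = (α − φ) mod 2π = 0.287992 rad, q = (φ − β) mod 2π = 3.403380 rad → L = 5.33·(0.287992 + 7.192616 + 3.403380) = 5.33·10.883988 = 58.011654 m
LSR: p² = d² − 2 + 2cos(α−β) + 2d(sin α + sin β) = 59.905326; p = √p² = 7.739853; φ = atan2(−cos α − cos β, d + sin α + sin β) − atan2(−2, p) = 0.271229 rad; t = (φ − α) mod 2π = 6.005821 rad, q = (φ − β) mod 2π = 3.414007 rad → L = 5.33·(6.005821 + 7.739853 + 3.414007) = 5.33·17.159681 = 91.461102 m
RSL: p² = d² − 2 + 2cos(α−β) − 2d(sin α + sin β) = 44.287731; p = √p² = 6.654903; φ = atan2(cos α + cos β, d − sin α − sin β) − atan2(2, p) = -0.313062 rad; t = (α − φ) mod 2π = 0.861655 rad, q = (β − φ) mod 2π = 3.453468 rad → L = 5.33·(0.861655 + 6.654903 + 3.453468) = 5.33·10.970026 = 58.470237 m
RLR: c = (6 − d² + 2cos(α−β) + 2d(sin α − sin β))/8 = -5.466716, |c| > 1 → infeasible
LRL: c = (6 − d² + 2cos(α−β) − 2d(sin α − sin β))/8 = -7.410056, |c| > 1 → infeasible
Shortest: RSR with L = 58.011654 m ≈ 58.0117 m
Convert RSR to answer units (arcs ×180/π): t = 0.287992·180/π = 16.5007°, p = ρ·p = 5.33·7.192616 = 38.3366 m, q = 3.403380·180/π = 194.9993°, L = 58.0117 m.

RSR: t = 16.5007°, p = 38.3366 m, q = 194.9993°, L = 58.0117 m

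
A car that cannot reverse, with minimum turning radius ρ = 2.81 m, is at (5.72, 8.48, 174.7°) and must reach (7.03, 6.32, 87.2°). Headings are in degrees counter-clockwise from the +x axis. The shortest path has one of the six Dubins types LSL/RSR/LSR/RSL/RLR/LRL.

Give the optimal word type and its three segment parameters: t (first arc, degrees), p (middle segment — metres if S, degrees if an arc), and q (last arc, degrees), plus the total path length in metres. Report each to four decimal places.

Let ψ = atan2(Δy, Δx) = atan2(-2.16, 1.31) = -58.7640° be the start→goal bearing.
Normalize: d = |goal − start| / ρ = 2.526203/2.81 = 0.899005, α = (θ_start − ψ) mod 360° = 233.4640° = 4.074715 rad, β = (θ_goal − ψ) mod 360° = 145.9640° = 2.547552 rad.
Common terms: sin α = -0.803483, cos α = -0.595328, sin β = 0.559714, cos β = -0.828686, cos(α−β) = 0.043619, d² = 0.808209. Work in radians in the unit-radius frame; every candidate has L = ρ·(t + p + q).
LSL: p² = 2 + d² − 2cos(α−β) + 2d(sin α − sin β) = 0.269930; p = √p² = 0.519548; φ = atan2(cos β − cos α, d + sin α − sin β) = -2.675774 rad; t = (φ − α) mod 2π = 5.815882 rad, q = (β − φ) mod 2π = 5.223325 rad → L = 2.81·(5.815882 + 0.519548 + 5.223325) = 2.81·11.558756 = 32.480103 m
RSR: p² = 2 + d² − 2cos(α−β) + 2d(sin β − sin α) = 5.172010; p = √p² = 2.274205; φ = atan2(cos α − cos β, d − sin α + sin β) = 0.102791 rad; t = (α − φ) mod 2π = 3.971923 rad, q = (φ − β) mod 2π = 3.838425 rad → L = 2.81·(3.971923 + 2.274205 + 3.838425) = 2.81·10.084554 = 28.337596 m
LSR: p² = d² − 2 + 2cos(α−β) + 2d(sin α + sin β) = -1.542850 < 0 → infeasible
RSL: p² = d² − 2 + 2cos(α−β) − 2d(sin α + sin β) = -0.666254 < 0 → infeasible
RLR: c = (6 − d² + 2cos(α−β) + 2d(sin α − sin β))/8 = 0.353499; p = 2π − arccos c = 5.073698 rad; φ = atan2(cos α − cos β, d − sin α + sin β) = 0.102791 rad; t = (α − φ + p/2) mod 2π = 0.225587 rad, q = (α − β − t + p) mod 2π = 0.092089 rad → L = 2.81·(0.225587 + 5.073698 + 0.092089) = 2.81·5.391373 = 15.149758 m
LRL: c = (6 − d² + 2cos(α−β) − 2d(sin α − sin β))/8 = 0.966259; p = 2π − arccos c = 6.022675 rad; φ = atan2(cos β − cos α, d + sin α − sin β) = -2.675774 rad; t = (φ − α + p/2) mod 2π = 2.544034 rad, q = (β − α − t + p) mod 2π = 1.951478 rad → L = 2.81·(2.544034 + 6.022675 + 1.951478) = 2.81·10.518187 = 29.556107 m
Shortest: RLR with L = 15.149758 m ≈ 15.1498 m
Convert RLR to answer units (arcs ×180/π): t = 0.225587·180/π = 12.9252°, p = 5.073698·180/π = 290.7015°, q = 0.092089·180/π = 5.2763°, L = 15.1498 m.

RLR: t = 12.9252°, p = 290.7015°, q = 5.2763°, L = 15.1498 m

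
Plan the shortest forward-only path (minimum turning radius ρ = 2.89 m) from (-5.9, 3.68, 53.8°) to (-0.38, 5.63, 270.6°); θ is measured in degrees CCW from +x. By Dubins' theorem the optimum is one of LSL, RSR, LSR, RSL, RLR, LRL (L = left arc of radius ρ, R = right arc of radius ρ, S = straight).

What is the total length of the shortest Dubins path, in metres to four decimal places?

15.3010 m

Let ψ = atan2(Δy, Δx) = atan2(1.95, 5.52) = 19.4563° be the start→goal bearing.
Normalize: d = |goal − start| / ρ = 5.854306/2.89 = 2.025711, α = (θ_start − ψ) mod 360° = 34.3437° = 0.599410 rad, β = (θ_goal − ψ) mod 360° = 251.1437° = 4.383284 rad.
Common terms: sin α = 0.564156, cos α = 0.825668, sin β = -0.946332, cos β = -0.323196, cos(α−β) = -0.800731, d² = 4.103507. Work in radians in the unit-radius frame; every candidate has L = ρ·(t + p + q).
LSL: p² = 2 + d² − 2cos(α−β) + 2d(sin α − sin β) = 13.824594; p = √p² = 3.718144; φ = atan2(cos β − cos α, d + sin α − sin β) = -0.314130 rad; t = (φ − α) mod 2π = 5.369645 rad, q = (β − φ) mod 2π = 4.697414 rad → L = 2.89·(5.369645 + 3.718144 + 4.697414) = 2.89·13.785203 = 39.839237 m
RSR: p² = 2 + d² − 2cos(α−β) + 2d(sin β − sin α) = 1.585345; p = √p² = 1.259105; φ = atan2(cos α − cos β, d − sin α + sin β) = 1.149221 rad; t = (α − φ) mod 2π = 5.733375 rad, q = (φ − β) mod 2π = 3.049122 rad → L = 2.89·(5.733375 + 1.259105 + 3.049122) = 2.89·10.041602 = 29.020229 m
LSR: p² = d² − 2 + 2cos(α−β) + 2d(sin α + sin β) = -1.046314 < 0 → infeasible
RSL: p² = d² − 2 + 2cos(α−β) − 2d(sin α + sin β) = 2.050402; p = √p² = 1.431923; φ = atan2(cos α + cos β, d − sin α − sin β) − atan2(2, p) = -0.743713 rad; t = (α − φ) mod 2π = 1.343123 rad, q = (β − φ) mod 2π = 5.126997 rad → L = 2.89·(1.343123 + 1.431923 + 5.126997) = 2.89·7.902043 = 22.836903 m
RLR: c = (6 − d² + 2cos(α−β) + 2d(sin α − sin β))/8 = 0.801832; p = 2π − arccos c = 5.642744 rad; φ = atan2(cos α − cos β, d − sin α + sin β) = 1.149221 rad; t = (α − φ + p/2) mod 2π = 2.271561 rad, q = (α − β − t + p) mod 2π = 5.870494 rad → L = 2.89·(2.271561 + 5.642744 + 5.870494) = 2.89·13.784799 = 39.838068 m
LRL: c = (6 − d² + 2cos(α−β) − 2d(sin α − sin β))/8 = -0.728074; p = 2π − arccos c = 3.896881 rad; φ = atan2(cos β − cos α, d + sin α − sin β) = -0.314130 rad; t = (φ − α + p/2) mod 2π = 1.034900 rad, q = (β − α − t + p) mod 2π = 0.362669 rad → L = 2.89·(1.034900 + 3.896881 + 0.362669) = 2.89·5.294450 = 15.300959 m
Shortest: LRL with L = 15.300959 m ≈ 15.3010 m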